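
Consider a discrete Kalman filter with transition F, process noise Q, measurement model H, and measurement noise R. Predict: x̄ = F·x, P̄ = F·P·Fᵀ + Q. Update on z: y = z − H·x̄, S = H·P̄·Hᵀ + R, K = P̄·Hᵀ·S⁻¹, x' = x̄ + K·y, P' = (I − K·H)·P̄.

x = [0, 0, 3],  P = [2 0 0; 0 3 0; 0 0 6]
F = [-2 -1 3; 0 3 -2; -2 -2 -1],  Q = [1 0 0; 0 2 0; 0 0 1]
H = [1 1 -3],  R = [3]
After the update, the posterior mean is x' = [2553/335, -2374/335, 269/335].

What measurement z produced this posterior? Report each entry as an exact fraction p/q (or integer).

z = [-2]

x̄ = F·x = [9, -6, -3]
P̄ = F·P·Fᵀ + Q = [66 -45 -4; -45 53 -6; -4 -6 27]
S = H·P̄·Hᵀ + R = [335]
K = P̄·Hᵀ·S⁻¹ = [33/335; 26/335; -91/335]
x' − x̄ = [-462/335, -364/335, 1274/335] = K·y
y = (KᵀK)⁻¹·Kᵀ·(x' − x̄) = [-14]
z = y + H·x̄ = [-14] + [12] = [-2]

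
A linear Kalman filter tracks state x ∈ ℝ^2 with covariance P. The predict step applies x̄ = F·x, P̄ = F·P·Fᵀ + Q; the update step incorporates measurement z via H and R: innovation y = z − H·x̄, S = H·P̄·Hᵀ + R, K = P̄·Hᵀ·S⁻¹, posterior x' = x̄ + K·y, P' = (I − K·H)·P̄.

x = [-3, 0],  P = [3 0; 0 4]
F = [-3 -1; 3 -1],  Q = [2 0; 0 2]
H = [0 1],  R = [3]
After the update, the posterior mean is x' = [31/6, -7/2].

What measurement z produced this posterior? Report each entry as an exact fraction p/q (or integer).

z = [-3]

x̄ = F·x = [9, -9]
P̄ = F·P·Fᵀ + Q = [33 -23; -23 33]
S = H·P̄·Hᵀ + R = [36]
K = P̄·Hᵀ·S⁻¹ = [-23/36; 11/12]
x' − x̄ = [-23/6, 11/2] = K·y
y = (KᵀK)⁻¹·Kᵀ·(x' − x̄) = [6]
z = y + H·x̄ = [6] + [-9] = [-3]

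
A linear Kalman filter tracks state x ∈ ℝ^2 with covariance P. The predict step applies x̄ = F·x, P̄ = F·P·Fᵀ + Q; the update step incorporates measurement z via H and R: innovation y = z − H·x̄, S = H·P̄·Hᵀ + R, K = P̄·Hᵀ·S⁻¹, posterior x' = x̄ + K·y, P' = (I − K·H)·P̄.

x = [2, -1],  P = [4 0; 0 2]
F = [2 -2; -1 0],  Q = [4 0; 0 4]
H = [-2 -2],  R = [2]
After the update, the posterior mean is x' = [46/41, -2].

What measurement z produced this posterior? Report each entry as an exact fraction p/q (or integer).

z = [2]

x̄ = F·x = [6, -2]
P̄ = F·P·Fᵀ + Q = [28 -8; -8 8]
S = H·P̄·Hᵀ + R = [82]
K = P̄·Hᵀ·S⁻¹ = [-20/41; 0]
x' − x̄ = [-200/41, 0] = K·y
y = (KᵀK)⁻¹·Kᵀ·(x' − x̄) = [10]
z = y + H·x̄ = [10] + [-8] = [2]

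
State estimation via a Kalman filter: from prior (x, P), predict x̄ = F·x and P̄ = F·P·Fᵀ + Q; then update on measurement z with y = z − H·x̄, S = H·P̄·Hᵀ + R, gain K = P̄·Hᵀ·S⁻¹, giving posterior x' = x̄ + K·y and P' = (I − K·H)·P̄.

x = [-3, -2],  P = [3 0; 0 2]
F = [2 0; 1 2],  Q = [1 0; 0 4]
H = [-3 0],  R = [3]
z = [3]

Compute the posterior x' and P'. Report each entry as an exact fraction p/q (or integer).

x' = [-9/8, -19/4]
P' = [13/40 3/20; 3/20 123/10]

x̄ = F·x = [-6, -7]
P̄ = F·P·Fᵀ + Q = [13 6; 6 15]
y = z − H·x̄ = [-15]
S = H·P̄·Hᵀ + R = [120]
K = P̄·Hᵀ·S⁻¹ = [-13/40; -3/20]
x' = x̄ + K·y = [-9/8, -19/4]
P' = (I − K·H)·P̄ = [13/40 3/20; 3/20 123/10]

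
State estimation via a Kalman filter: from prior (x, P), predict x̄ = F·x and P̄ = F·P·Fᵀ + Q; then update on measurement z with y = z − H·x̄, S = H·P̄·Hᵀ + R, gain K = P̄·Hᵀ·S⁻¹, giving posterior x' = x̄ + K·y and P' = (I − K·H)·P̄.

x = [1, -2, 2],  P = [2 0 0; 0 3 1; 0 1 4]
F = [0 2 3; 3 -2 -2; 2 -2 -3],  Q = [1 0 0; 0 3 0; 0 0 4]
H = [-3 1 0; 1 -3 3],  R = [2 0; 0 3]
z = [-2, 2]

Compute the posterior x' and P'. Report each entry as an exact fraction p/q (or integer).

x' = [76247/75748, 75251/75748, 1591/1306]
P' = [84927/75748 214155/75748 3099/1306; 214155/75748 671695/75748 10031/1306; 3099/1306 10031/1306 4567/653]

x̄ = F·x = [2, 3, 0]
P̄ = F·P·Fᵀ + Q = [61 -46 -60; -46 57 58; -60 58 72]
y = z − H·x̄ = [1, 9]
S = H·P̄·Hᵀ + R = [884 -100; -100 97]
K = P̄·Hᵀ·S⁻¹ = [-20313/75748 -1526/18937; 14615/75748 -4628/18937; 367/1306 68/653]
x' = x̄ + K·y = [76247/75748, 75251/75748, 1591/1306]
P' = (I − K·H)·P̄ = [84927/75748 214155/75748 3099/1306; 214155/75748 671695/75748 10031/1306; 3099/1306 10031/1306 4567/653]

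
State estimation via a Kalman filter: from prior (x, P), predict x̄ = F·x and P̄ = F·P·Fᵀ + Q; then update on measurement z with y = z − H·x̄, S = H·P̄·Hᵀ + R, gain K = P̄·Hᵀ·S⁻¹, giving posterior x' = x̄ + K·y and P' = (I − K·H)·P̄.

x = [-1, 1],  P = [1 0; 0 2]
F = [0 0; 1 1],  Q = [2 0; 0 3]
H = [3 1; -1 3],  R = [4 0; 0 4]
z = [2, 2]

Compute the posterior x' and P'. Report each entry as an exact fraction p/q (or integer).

x̄ = F·x = [0, 0]
P̄ = F·P·Fᵀ + Q = [2 0; 0 6]
y = z − H·x̄ = [2, 2]
S = H·P̄·Hᵀ + R = [28 12; 12 60]
K = P̄·Hᵀ·S⁻¹ = [1/4 -1/12; 3/32 9/32]
x' = x̄ + K·y = [1/3, 3/4]
P' = (I − K·H)·P̄ = [1/3 0; 0 3/8]

x' = [1/3, 3/4]
P' = [1/3 0; 0 3/8]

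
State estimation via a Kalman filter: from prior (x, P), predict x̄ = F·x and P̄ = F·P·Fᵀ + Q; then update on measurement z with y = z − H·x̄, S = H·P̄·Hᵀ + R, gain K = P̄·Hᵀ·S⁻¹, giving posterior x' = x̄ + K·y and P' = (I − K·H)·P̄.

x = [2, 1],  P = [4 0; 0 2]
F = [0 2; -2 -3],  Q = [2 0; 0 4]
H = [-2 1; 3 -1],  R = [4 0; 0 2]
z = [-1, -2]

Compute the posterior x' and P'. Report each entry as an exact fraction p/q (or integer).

x̄ = F·x = [2, -7]
P̄ = F·P·Fᵀ + Q = [10 -12; -12 38]
y = z − H·x̄ = [10, -15]
S = H·P̄·Hᵀ + R = [130 -158; -158 202]
K = P̄·Hᵀ·S⁻¹ = [43/324 101/324; 52/81 11/81]
x' = x̄ + K·y = [-437/324, -212/81]
P' = (I − K·H)·P̄ = [187/162 230/81; 230/81 668/81]

x' = [-437/324, -212/81]
P' = [187/162 230/81; 230/81 668/81]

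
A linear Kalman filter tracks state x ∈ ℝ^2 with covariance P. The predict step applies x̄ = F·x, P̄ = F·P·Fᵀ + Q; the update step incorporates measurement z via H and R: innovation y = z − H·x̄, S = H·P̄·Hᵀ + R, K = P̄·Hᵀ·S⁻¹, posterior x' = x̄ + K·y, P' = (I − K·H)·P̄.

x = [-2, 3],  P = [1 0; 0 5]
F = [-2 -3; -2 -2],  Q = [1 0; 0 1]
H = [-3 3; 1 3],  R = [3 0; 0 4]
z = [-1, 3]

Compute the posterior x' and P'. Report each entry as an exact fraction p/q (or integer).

x̄ = F·x = [-5, -2]
P̄ = F·P·Fᵀ + Q = [50 34; 34 25]
y = z − H·x̄ = [-10, 14]
S = H·P̄·Hᵀ + R = [66 -129; -129 483]
K = P̄·Hᵀ·S⁻¹ = [-1192/5079 1280/5079; 340/5079 1237/5079]
x' = x̄ + K·y = [4445/5079, 3760/5079]
P' = (I − K·H)·P̄ = [2174/5079 982/5079; 982/5079 1322/5079]

x' = [4445/5079, 3760/5079]
P' = [2174/5079 982/5079; 982/5079 1322/5079]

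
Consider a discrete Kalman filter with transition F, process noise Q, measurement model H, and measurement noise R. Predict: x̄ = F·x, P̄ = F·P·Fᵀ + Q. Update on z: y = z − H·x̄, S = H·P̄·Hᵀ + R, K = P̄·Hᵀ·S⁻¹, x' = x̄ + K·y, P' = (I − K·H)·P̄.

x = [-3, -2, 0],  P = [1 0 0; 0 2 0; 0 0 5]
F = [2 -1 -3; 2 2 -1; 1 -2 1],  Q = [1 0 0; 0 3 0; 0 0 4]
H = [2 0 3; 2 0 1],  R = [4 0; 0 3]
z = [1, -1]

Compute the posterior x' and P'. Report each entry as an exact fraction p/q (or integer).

x̄ = F·x = [-4, -10, 1]
P̄ = F·P·Fᵀ + Q = [52 15 -9; 15 20 -11; -9 -11 18]
y = z − H·x̄ = [6, 6]
S = H·P̄·Hᵀ + R = [266 190; 190 193]
K = P̄·Hᵀ·S⁻¹ = [-3189/15238 280/401; -4189/15238 148/401; 3474/7619 -180/401]
x' = x̄ + K·y = [-8123/7619, -71885/7619, 7943/7619]
P' = (I − K·H)·P̄ = [27129/15238 16843/15238 -11169/7619; 16843/15238 185337/15238 -8407/7619; -11169/7619 -8407/7619 12078/7619]

x' = [-8123/7619, -71885/7619, 7943/7619]
P' = [27129/15238 16843/15238 -11169/7619; 16843/15238 185337/15238 -8407/7619; -11169/7619 -8407/7619 12078/7619]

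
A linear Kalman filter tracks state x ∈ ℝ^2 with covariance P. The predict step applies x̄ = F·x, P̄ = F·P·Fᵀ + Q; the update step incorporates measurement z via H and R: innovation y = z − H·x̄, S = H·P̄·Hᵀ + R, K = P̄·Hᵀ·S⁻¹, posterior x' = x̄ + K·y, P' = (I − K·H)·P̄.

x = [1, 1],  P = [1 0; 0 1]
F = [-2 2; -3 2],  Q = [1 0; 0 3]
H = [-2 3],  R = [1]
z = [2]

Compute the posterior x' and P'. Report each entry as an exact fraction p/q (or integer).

x' = [60/61, 79/61]
P' = [405/61 274/61; 274/61 192/61]

x̄ = F·x = [0, -1]
P̄ = F·P·Fᵀ + Q = [9 10; 10 16]
y = z − H·x̄ = [5]
S = H·P̄·Hᵀ + R = [61]
K = P̄·Hᵀ·S⁻¹ = [12/61; 28/61]
x' = x̄ + K·y = [60/61, 79/61]
P' = (I − K·H)·P̄ = [405/61 274/61; 274/61 192/61]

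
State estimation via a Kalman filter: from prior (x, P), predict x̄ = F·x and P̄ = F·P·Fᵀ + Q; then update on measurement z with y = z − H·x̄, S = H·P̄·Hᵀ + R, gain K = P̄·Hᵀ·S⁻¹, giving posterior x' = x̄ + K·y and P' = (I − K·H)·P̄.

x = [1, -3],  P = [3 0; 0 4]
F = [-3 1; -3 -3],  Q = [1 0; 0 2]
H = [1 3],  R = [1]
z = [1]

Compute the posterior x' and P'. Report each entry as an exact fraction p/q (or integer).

x̄ = F·x = [-6, 6]
P̄ = F·P·Fᵀ + Q = [32 15; 15 65]
y = z − H·x̄ = [-11]
S = H·P̄·Hᵀ + R = [708]
K = P̄·Hᵀ·S⁻¹ = [77/708; 35/118]
x' = x̄ + K·y = [-5095/708, 323/118]
P' = (I − K·H)·P̄ = [16727/708 -925/118; -925/118 160/59]

x' = [-5095/708, 323/118]
P' = [16727/708 -925/118; -925/118 160/59]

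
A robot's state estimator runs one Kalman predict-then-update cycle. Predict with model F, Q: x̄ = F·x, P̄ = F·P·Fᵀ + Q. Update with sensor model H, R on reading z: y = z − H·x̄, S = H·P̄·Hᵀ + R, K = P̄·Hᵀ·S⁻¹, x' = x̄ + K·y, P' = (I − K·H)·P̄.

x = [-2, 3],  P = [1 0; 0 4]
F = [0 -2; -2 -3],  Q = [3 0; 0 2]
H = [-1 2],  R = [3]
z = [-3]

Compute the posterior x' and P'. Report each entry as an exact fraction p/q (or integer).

x̄ = F·x = [-6, -5]
P̄ = F·P·Fᵀ + Q = [19 24; 24 42]
y = z − H·x̄ = [1]
S = H·P̄·Hᵀ + R = [94]
K = P̄·Hᵀ·S⁻¹ = [29/94; 30/47]
x' = x̄ + K·y = [-535/94, -205/47]
P' = (I − K·H)·P̄ = [945/94 258/47; 258/47 174/47]

x' = [-535/94, -205/47]
P' = [945/94 258/47; 258/47 174/47]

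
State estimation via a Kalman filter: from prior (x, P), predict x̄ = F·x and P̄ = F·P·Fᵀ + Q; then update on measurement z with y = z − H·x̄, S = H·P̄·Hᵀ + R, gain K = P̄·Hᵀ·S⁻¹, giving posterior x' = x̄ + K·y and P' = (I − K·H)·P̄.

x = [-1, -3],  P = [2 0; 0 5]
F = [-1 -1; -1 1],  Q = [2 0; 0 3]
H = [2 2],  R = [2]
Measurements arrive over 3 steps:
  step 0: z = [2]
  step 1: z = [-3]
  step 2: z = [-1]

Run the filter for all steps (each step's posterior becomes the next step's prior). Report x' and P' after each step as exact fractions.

step 0: x' = [32/9, -68/27], P' = [19/3 -55/9; -55/9 172/27]
step 1: x' = [-986/1665, -1663/1665], P' = [3809/1665 -3743/1665; -3743/1665 4496/1665]
step 2: x' = [65957/48787, -87546/48787], P' = [107175/48787 -103713/48787; -103713/48787 123812/48787]

step 0: x̄ = F·x = [4, -2]
step 0: P̄ = F·P·Fᵀ + Q = [9 -3; -3 10]
step 0: y = z − H·x̄ = [-2]
step 0: S = H·P̄·Hᵀ + R = [54]
step 0: K = P̄·Hᵀ·S⁻¹ = [2/9; 7/27]
step 0: x' = x̄ + K·y = [32/9, -68/27]
step 0: P' = (I − K·H)·P̄ = [19/3 -55/9; -55/9 172/27]
step 1: x̄ = F·x = [-28/27, -164/27]
step 1: P̄ = F·P·Fᵀ + Q = [67/27 -1/27; -1/27 754/27]
step 1: y = z − H·x̄ = [101/9]
step 1: S = H·P̄·Hᵀ + R = [370/3]
step 1: K = P̄·Hᵀ·S⁻¹ = [22/555; 251/555]
step 1: x' = x̄ + K·y = [-986/1665, -1663/1665]
step 1: P' = (I − K·H)·P̄ = [3809/1665 -3743/1665; -3743/1665 4496/1665]
step 2: x̄ = F·x = [883/555, -677/1665]
step 2: P̄ = F·P·Fᵀ + Q = [461/185 -229/555; -229/555 20786/1665]
step 2: y = z − H·x̄ = [-5609/1665]
step 2: S = H·P̄·Hᵀ + R = [97574/1665]
step 2: K = P̄·Hᵀ·S⁻¹ = [3462/48787; 20099/48787]
step 2: x' = x̄ + K·y = [65957/48787, -87546/48787]
step 2: P' = (I − K·H)·P̄ = [107175/48787 -103713/48787; -103713/48787 123812/48787]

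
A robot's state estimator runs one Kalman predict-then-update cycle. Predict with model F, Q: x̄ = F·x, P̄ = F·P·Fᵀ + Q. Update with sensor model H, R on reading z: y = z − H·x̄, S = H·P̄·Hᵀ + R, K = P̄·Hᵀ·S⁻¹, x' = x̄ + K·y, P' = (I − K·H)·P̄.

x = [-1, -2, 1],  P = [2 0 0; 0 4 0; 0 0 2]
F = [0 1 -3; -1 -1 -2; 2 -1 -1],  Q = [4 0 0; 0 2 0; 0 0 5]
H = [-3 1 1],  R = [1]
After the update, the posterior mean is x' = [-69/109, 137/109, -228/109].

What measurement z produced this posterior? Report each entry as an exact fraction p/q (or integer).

z = [1]

x̄ = F·x = [-5, 1, -1]
P̄ = F·P·Fᵀ + Q = [26 8 2; 8 16 4; 2 4 19]
S = H·P̄·Hᵀ + R = [218]
K = P̄·Hᵀ·S⁻¹ = [-34/109; -2/109; 17/218]
x' − x̄ = [476/109, 28/109, -119/109] = K·y
y = (KᵀK)⁻¹·Kᵀ·(x' − x̄) = [-14]
z = y + H·x̄ = [-14] + [15] = [1]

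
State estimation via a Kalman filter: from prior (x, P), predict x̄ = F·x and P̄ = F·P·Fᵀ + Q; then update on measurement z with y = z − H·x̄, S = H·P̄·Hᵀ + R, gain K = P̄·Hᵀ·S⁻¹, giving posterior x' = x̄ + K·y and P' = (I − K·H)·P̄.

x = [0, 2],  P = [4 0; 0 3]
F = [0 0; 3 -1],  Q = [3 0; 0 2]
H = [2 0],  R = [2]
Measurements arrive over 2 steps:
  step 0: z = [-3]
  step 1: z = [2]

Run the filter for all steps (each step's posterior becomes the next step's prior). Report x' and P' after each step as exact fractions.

step 0: x̄ = F·x = [0, -2]
step 0: P̄ = F·P·Fᵀ + Q = [3 0; 0 41]
step 0: y = z − H·x̄ = [-3]
step 0: S = H·P̄·Hᵀ + R = [14]
step 0: K = P̄·Hᵀ·S⁻¹ = [3/7; 0]
step 0: x' = x̄ + K·y = [-9/7, -2]
step 0: P' = (I − K·H)·P̄ = [3/7 0; 0 41]
step 1: x̄ = F·x = [0, -13/7]
step 1: P̄ = F·P·Fᵀ + Q = [3 0; 0 328/7]
step 1: y = z − H·x̄ = [2]
step 1: S = H·P̄·Hᵀ + R = [14]
step 1: K = P̄·Hᵀ·S⁻¹ = [3/7; 0]
step 1: x' = x̄ + K·y = [6/7, -13/7]
step 1: P' = (I − K·H)·P̄ = [3/7 0; 0 328/7]

step 0: x' = [-9/7, -2], P' = [3/7 0; 0 41]
step 1: x' = [6/7, -13/7], P' = [3/7 0; 0 328/7]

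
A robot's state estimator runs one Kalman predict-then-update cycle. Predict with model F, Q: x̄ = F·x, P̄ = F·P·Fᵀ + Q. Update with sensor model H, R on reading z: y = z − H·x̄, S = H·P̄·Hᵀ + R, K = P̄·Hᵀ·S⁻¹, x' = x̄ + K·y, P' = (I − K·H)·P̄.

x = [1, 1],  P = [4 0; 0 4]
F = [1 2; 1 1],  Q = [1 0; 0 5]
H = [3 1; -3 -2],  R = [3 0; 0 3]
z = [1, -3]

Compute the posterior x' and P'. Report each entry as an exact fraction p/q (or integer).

x' = [237/1049, 988/1049]
P' = [708/1049 -1125/1049; -1125/1049 2361/1049]

x̄ = F·x = [3, 2]
P̄ = F·P·Fᵀ + Q = [21 12; 12 13]
y = z − H·x̄ = [-10, 10]
S = H·P̄·Hᵀ + R = [277 -323; -323 388]
K = P̄·Hᵀ·S⁻¹ = [333/1049 42/1049; -338/1049 -449/1049]
x' = x̄ + K·y = [237/1049, 988/1049]
P' = (I − K·H)·P̄ = [708/1049 -1125/1049; -1125/1049 2361/1049]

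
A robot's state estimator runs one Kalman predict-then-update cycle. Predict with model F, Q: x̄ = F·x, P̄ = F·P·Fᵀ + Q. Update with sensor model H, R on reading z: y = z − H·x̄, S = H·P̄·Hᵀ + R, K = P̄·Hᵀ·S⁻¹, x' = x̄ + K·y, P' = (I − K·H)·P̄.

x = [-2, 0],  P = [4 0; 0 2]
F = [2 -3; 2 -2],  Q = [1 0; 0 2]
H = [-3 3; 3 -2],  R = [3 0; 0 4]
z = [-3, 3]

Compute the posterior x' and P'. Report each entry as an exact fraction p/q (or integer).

x' = [31/75, -68/105]
P' = [308/75 68/15; 68/15 110/21]

x̄ = F·x = [-4, -4]
P̄ = F·P·Fᵀ + Q = [35 28; 28 26]
y = z − H·x̄ = [-3, 7]
S = H·P̄·Hᵀ + R = [48 -51; -51 87]
K = P̄·Hᵀ·S⁻¹ = [32/75 61/75; 74/105 82/105]
x' = x̄ + K·y = [31/75, -68/105]
P' = (I − K·H)·P̄ = [308/75 68/15; 68/15 110/21]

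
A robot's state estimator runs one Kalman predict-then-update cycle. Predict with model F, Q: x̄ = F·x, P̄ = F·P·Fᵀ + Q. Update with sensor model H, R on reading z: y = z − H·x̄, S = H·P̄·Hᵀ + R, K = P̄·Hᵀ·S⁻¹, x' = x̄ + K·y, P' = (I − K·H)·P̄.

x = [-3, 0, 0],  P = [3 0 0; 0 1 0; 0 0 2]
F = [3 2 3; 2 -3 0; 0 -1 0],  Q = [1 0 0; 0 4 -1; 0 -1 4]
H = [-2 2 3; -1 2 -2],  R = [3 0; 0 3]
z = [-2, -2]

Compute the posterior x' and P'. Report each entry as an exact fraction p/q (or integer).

x̄ = F·x = [-9, -6, 0]
P̄ = F·P·Fᵀ + Q = [50 12 -2; 12 25 2; -2 2 5]
y = z − H·x̄ = [-8, 1]
S = H·P̄·Hᵀ + R = [300 100; 100 101]
K = P̄·Hᵀ·S⁻¹ = [-3041/10150 16/203; -6/725 10/29; 389/2900 -5/29]
x' = x̄ + K·y = [-33111/5075, -4052/725, -903/725]
P' = (I − K·H)·P̄ = [137869/5075 13708/725 7549/1450; 13708/725 9817/725 2588/725; 7549/1450 2588/725 3553/2900]

x' = [-33111/5075, -4052/725, -903/725]
P' = [137869/5075 13708/725 7549/1450; 13708/725 9817/725 2588/725; 7549/1450 2588/725 3553/2900]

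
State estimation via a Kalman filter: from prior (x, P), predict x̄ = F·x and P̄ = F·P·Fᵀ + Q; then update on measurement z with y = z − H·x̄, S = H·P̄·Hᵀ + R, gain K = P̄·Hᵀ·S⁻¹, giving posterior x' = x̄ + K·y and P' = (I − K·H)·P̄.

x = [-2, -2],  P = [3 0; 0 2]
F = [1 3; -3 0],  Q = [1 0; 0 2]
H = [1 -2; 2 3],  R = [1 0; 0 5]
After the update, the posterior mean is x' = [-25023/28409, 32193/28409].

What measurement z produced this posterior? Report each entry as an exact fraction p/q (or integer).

z = [-3, 2]

x̄ = F·x = [-8, 6]
P̄ = F·P·Fᵀ + Q = [22 -9; -9 29]
S = H·P̄·Hᵀ + R = [175 -121; -121 246]
K = P̄·Hᵀ·S⁻¹ = [11897/28409 7815/28409; -8133/28409 3968/28409]
x' − x̄ = [202249/28409, -138261/28409] = K·y
y = (KᵀK)⁻¹·Kᵀ·(x' − x̄) = [17, 0]
z = y + H·x̄ = [17, 0] + [-20, 2] = [-3, 2]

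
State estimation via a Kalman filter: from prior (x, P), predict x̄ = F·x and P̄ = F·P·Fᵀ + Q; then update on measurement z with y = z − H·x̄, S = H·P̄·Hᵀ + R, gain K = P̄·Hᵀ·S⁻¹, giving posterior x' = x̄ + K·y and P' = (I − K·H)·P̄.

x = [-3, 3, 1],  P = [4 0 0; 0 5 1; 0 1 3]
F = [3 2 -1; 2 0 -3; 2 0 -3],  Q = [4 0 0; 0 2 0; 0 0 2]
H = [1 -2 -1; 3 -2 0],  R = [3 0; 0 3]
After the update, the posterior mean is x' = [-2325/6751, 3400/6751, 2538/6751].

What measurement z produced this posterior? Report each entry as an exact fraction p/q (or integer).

x̄ = F·x = [-4, -9, -9]
P̄ = F·P·Fᵀ + Q = [59 27 27; 27 45 43; 27 43 45]
S = H·P̄·Hᵀ + R = [297 146; 146 390]
K = P̄·Hᵀ·S⁻¹ = [-13269/47257 39743/94514; -2859/6751 1829/13502; -2845/6751 1957/13502]
x' − x̄ = [24679/6751, 64159/6751, 63297/6751] = K·y
y = (KᵀK)⁻¹·Kᵀ·(x' − x̄) = [-25, -8]
z = y + H·x̄ = [-25, -8] + [23, 6] = [-2, -2]

z = [-2, -2]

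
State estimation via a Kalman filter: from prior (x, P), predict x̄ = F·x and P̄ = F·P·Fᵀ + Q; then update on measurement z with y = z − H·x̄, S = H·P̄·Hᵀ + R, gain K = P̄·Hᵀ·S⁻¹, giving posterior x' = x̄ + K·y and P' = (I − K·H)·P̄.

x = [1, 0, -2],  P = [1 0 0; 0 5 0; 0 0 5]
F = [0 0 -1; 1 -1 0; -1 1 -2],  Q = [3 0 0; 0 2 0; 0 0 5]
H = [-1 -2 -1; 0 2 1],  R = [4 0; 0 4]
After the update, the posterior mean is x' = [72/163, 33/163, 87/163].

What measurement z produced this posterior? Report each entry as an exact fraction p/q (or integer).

z = [-1, 1]

x̄ = F·x = [2, 1, 3]
P̄ = F·P·Fᵀ + Q = [8 0 10; 0 8 -6; 10 -6 31]
S = H·P̄·Hᵀ + R = [71 -49; -49 43]
K = P̄·Hᵀ·S⁻¹ = [-71/163 -43/163; 15/163 55/163; -79/163 -18/163]
x' − x̄ = [-254/163, -130/163, -402/163] = K·y
y = (KᵀK)⁻¹·Kᵀ·(x' − x̄) = [6, -4]
z = y + H·x̄ = [6, -4] + [-7, 5] = [-1, 1]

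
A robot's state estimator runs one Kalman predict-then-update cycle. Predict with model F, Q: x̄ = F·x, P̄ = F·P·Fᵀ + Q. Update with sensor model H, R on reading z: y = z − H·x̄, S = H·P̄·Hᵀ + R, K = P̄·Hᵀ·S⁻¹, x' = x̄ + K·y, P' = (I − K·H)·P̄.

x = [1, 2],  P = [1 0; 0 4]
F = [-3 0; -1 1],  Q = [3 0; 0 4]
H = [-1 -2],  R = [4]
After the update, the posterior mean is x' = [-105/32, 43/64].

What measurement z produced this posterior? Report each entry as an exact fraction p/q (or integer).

x̄ = F·x = [-3, 1]
P̄ = F·P·Fᵀ + Q = [12 3; 3 9]
S = H·P̄·Hᵀ + R = [64]
K = P̄·Hᵀ·S⁻¹ = [-9/32; -21/64]
x' − x̄ = [-9/32, -21/64] = K·y
y = (KᵀK)⁻¹·Kᵀ·(x' − x̄) = [1]
z = y + H·x̄ = [1] + [1] = [2]

z = [2]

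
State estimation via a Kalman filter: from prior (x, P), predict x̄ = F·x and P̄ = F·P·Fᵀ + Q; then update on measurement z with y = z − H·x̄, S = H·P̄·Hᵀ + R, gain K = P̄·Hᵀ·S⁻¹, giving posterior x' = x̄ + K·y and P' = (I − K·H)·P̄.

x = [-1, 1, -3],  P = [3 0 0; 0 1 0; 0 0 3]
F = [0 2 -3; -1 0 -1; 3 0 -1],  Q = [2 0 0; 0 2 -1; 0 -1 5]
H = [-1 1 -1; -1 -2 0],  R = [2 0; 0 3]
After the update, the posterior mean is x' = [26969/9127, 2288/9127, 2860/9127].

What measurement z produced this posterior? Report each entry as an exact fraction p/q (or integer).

z = [-3, -3]

x̄ = F·x = [11, 4, 0]
P̄ = F·P·Fᵀ + Q = [33 9 9; 9 8 -7; 9 -7 35]
S = H·P̄·Hᵀ + R = [92 21; 21 104]
K = P̄·Hᵀ·S⁻¹ = [-2361/9127 -3999/9127; 1149/9127 -2426/9127; -5409/9127 1531/9127]
x' − x̄ = [-73428/9127, -34220/9127, 2860/9127] = K·y
y = (KᵀK)⁻¹·Kᵀ·(x' − x̄) = [4, 16]
z = y + H·x̄ = [4, 16] + [-7, -19] = [-3, -3]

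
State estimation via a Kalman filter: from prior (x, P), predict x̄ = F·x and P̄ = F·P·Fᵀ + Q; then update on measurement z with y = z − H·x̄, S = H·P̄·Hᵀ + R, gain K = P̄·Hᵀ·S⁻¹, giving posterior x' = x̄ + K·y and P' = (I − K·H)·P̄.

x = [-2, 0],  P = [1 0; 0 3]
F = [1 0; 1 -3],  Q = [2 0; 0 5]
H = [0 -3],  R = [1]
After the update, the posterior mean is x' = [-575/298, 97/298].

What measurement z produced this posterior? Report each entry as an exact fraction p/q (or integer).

z = [-1]

x̄ = F·x = [-2, -2]
P̄ = F·P·Fᵀ + Q = [3 1; 1 33]
S = H·P̄·Hᵀ + R = [298]
K = P̄·Hᵀ·S⁻¹ = [-3/298; -99/298]
x' − x̄ = [21/298, 693/298] = K·y
y = (KᵀK)⁻¹·Kᵀ·(x' − x̄) = [-7]
z = y + H·x̄ = [-7] + [6] = [-1]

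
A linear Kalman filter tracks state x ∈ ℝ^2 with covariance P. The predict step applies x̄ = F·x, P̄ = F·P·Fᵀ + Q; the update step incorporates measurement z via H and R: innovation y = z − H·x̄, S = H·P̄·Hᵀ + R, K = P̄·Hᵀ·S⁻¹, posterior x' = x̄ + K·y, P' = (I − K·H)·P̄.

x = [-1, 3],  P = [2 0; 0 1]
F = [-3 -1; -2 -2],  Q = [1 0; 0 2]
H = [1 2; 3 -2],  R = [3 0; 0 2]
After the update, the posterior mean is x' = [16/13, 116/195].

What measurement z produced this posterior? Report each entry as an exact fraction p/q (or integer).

z = [3, 2]

x̄ = F·x = [0, -4]
P̄ = F·P·Fᵀ + Q = [20 14; 14 14]
S = H·P̄·Hᵀ + R = [135 60; 60 70]
K = P̄·Hᵀ·S⁻¹ = [16/65 16/65; 14/39 -7/65]
x' − x̄ = [16/13, 896/195] = K·y
y = (KᵀK)⁻¹·Kᵀ·(x' − x̄) = [11, -6]
z = y + H·x̄ = [11, -6] + [-8, 8] = [3, 2]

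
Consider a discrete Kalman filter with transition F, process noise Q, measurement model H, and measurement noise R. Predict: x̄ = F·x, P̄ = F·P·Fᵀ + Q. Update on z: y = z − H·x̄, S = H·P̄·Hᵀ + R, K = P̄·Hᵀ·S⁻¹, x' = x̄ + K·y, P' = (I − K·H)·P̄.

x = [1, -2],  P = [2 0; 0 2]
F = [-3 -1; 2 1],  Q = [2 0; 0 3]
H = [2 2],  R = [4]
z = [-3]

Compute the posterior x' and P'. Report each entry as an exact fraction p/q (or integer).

x̄ = F·x = [-1, 0]
P̄ = F·P·Fᵀ + Q = [22 -14; -14 13]
y = z − H·x̄ = [-1]
S = H·P̄·Hᵀ + R = [32]
K = P̄·Hᵀ·S⁻¹ = [1/2; -1/16]
x' = x̄ + K·y = [-3/2, 1/16]
P' = (I − K·H)·P̄ = [14 -13; -13 103/8]

x' = [-3/2, 1/16]
P' = [14 -13; -13 103/8]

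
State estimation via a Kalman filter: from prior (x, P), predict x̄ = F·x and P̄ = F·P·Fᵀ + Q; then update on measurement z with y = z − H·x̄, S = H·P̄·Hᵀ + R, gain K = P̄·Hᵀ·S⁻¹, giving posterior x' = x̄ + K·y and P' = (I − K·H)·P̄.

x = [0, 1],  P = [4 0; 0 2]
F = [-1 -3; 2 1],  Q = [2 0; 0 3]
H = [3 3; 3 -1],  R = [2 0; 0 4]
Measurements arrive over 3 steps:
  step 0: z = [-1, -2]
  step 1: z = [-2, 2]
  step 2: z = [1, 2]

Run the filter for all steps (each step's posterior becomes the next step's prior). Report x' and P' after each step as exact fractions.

step 0: x̄ = F·x = [-3, 1]
step 0: P̄ = F·P·Fᵀ + Q = [24 -14; -14 21]
step 0: y = z − H·x̄ = [5, 8]
step 0: S = H·P̄·Hᵀ + R = [155 69; 69 325]
step 0: K = P̄·Hᵀ·S⁻¹ = [1908/22807 5630/22807; 5586/22807 -5607/22807]
step 0: x' = x̄ + K·y = [-13841/22807, 5881/22807]
step 0: P' = (I − K·H)·P̄ = [5948/22807 -4676/22807; -4676/22807 8400/22807]
step 1: x̄ = F·x = [-3802/22807, -21801/22807]
step 1: P̄ = F·P·Fᵀ + Q = [99106/22807 -4364/22807; -4364/22807 81909/22807]
step 1: y = z − H·x̄ = [31195/22807, 35219/22807]
step 1: S = H·P̄·Hᵀ + R = [1596197/22807 620043/22807; 620043/22807 1091275/22807]
step 1: K = P̄·Hᵀ·S⁻¹ = [2699016/29759209 6693374/29759209; 6856962/29759209 -6486693/29759209]
step 1: x' = x̄ + K·y = [9066744/29759209, -29084598/29759209]
step 1: P' = (I − K·H)·P̄ = [7143210/29759209 -5343866/29759209; -5343866/29759209 9915174/29759209]
step 2: x̄ = F·x = [78187050/29759209, -10951110/29759209]
step 2: P̄ = F·P·Fᵀ + Q = [123834998/29759209 -6624880/29759209; -6624880/29759209 106390177/29759209]
step 2: y = z − H·x̄ = [-171948611/29759209, -185993842/29759209]
step 2: S = H·P̄·Hᵀ + R = [2012297153/29759209 755595171/29759209; 755595171/29759209 1379691275/29759209]
step 2: K = P̄·Hᵀ·S⁻¹ = [3350697672/37054492313 8320440766/37054492313; 8540902674/37054492313 -8068575709/37054492313]
step 2: x' = x̄ + K·y = [25991379254/37054492313, -12556744274/37054492313]
step 2: P' = (I − K·H)·P̄ = [8878890378/37054492313 -6645091930/37054492313; -6645091930/37054492313 12339027046/37054492313]

step 0: x' = [-13841/22807, 5881/22807], P' = [5948/22807 -4676/22807; -4676/22807 8400/22807]
step 1: x' = [9066744/29759209, -29084598/29759209], P' = [7143210/29759209 -5343866/29759209; -5343866/29759209 9915174/29759209]
step 2: x' = [25991379254/37054492313, -12556744274/37054492313], P' = [8878890378/37054492313 -6645091930/37054492313; -6645091930/37054492313 12339027046/37054492313]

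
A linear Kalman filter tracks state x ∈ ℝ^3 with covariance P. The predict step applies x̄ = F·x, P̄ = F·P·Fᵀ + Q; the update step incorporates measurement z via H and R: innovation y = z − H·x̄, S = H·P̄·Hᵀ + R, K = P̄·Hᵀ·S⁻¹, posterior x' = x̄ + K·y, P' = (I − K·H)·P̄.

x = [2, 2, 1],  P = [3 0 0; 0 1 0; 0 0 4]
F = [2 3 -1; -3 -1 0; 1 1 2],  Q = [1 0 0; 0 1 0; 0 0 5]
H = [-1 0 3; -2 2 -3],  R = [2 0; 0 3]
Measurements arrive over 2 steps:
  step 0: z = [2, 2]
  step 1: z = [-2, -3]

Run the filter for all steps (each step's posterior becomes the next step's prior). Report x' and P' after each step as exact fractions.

step 0: x̄ = F·x = [9, -8, 6]
step 0: P̄ = F·P·Fᵀ + Q = [26 -21 1; -21 29 -10; 1 -10 25]
step 0: y = z − H·x̄ = [-7, 54]
step 0: S = H·P̄·Hᵀ + R = [247 -194; -194 748]
step 0: K = P̄·Hᵀ·S⁻¹ = [-18011/73560 -28421/147120; 2311/18390 7591/36780; 6089/24520 -3201/49040]
step 0: x' = x̄ + K·y = [2075/7356, 4166/1839, 1807/2452]
step 0: P' = (I − K·H)·P̄ = [239777/147120 70253/36780 18637/49040; 70253/36780 30347/9195 8833/12260; 18637/49040 8833/12260 14331/49040]
step 1: x̄ = F·x = [48721/7356, -22889/7356, 29581/7356]
step 1: P̄ = F·P·Fᵀ + Q = [8031713/147120 -5712721/147120 3952997/147120; -5712721/147120 4476737/147120 -2876389/147120; 3952997/147120 -2876389/147120 2842553/147120]
step 1: y = z − H·x̄ = [-27367/3678, 69965/2452]
step 1: S = H·P̄·Hᵀ + R = [2547737/36780 -4535239/24520; -4535239/24520 67904179/49040]
step 1: K = P̄·Hᵀ·S⁻¹ = [-989148848/4539021653 -1008857607/4539021653; 1327045421/9078043306 734975488/4539021653; 1115386756/4539021653 -345356347/4539021653]
step 1: x' = x̄ + K·y = [8636701955/4539021653, 1910924606/4539021653, 99327129/4539021653]
step 1: P' = (I − K·H)·P̄ = [3707721391/4539021653 3059146828/4539021653 576474565/4539021653; 3059146828/4539021653 12709412369/9078043306 1462064083/4539021653; 576474565/4539021653 1462064083/4539021653 935749359/4539021653]

step 0: x' = [2075/7356, 4166/1839, 1807/2452], P' = [239777/147120 70253/36780 18637/49040; 70253/36780 30347/9195 8833/12260; 18637/49040 8833/12260 14331/49040]
step 1: x' = [8636701955/4539021653, 1910924606/4539021653, 99327129/4539021653], P' = [3707721391/4539021653 3059146828/4539021653 576474565/4539021653; 3059146828/4539021653 12709412369/9078043306 1462064083/4539021653; 576474565/4539021653 1462064083/4539021653 935749359/4539021653]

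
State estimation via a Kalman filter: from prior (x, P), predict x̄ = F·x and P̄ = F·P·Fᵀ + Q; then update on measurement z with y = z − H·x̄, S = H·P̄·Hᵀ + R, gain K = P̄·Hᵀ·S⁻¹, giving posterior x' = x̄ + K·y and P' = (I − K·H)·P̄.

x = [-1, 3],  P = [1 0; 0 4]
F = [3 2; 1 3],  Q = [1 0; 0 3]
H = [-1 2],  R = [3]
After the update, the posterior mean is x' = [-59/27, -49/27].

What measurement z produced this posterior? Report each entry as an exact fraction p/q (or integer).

x̄ = F·x = [3, 8]
P̄ = F·P·Fᵀ + Q = [26 27; 27 40]
S = H·P̄·Hᵀ + R = [81]
K = P̄·Hᵀ·S⁻¹ = [28/81; 53/81]
x' − x̄ = [-140/27, -265/27] = K·y
y = (KᵀK)⁻¹·Kᵀ·(x' − x̄) = [-15]
z = y + H·x̄ = [-15] + [13] = [-2]

z = [-2]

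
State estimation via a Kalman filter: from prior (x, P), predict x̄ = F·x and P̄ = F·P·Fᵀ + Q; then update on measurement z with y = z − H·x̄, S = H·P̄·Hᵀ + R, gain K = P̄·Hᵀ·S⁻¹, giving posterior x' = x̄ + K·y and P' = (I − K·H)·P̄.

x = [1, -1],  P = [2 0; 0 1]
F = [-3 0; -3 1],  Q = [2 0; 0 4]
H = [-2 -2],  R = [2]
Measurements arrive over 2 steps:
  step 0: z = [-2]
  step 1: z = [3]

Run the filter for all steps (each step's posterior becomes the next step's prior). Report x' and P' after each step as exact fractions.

step 0: x̄ = F·x = [-3, -4]
step 0: P̄ = F·P·Fᵀ + Q = [20 18; 18 23]
step 0: y = z − H·x̄ = [-16]
step 0: S = H·P̄·Hᵀ + R = [318]
step 0: K = P̄·Hᵀ·S⁻¹ = [-38/159; -41/159]
step 0: x' = x̄ + K·y = [131/159, 20/159]
step 0: P' = (I − K·H)·P̄ = [292/159 -254/159; -254/159 295/159]
step 1: x̄ = F·x = [-131/53, -373/159]
step 1: P̄ = F·P·Fᵀ + Q = [982/53 1130/53; 1130/53 5083/159]
step 1: y = z − H·x̄ = [-1055/159]
step 1: S = H·P̄·Hᵀ + R = [59554/159]
step 1: K = P̄·Hᵀ·S⁻¹ = [-576/2707; -8473/29777]
step 1: x' = x̄ + K·y = [-2869/2707, -13634/29777]
step 1: P' = (I − K·H)·P̄ = [4250/2707 -3674/2707; -3674/2707 48887/29777]

step 0: x' = [131/159, 20/159], P' = [292/159 -254/159; -254/159 295/159]
step 1: x' = [-2869/2707, -13634/29777], P' = [4250/2707 -3674/2707; -3674/2707 48887/29777]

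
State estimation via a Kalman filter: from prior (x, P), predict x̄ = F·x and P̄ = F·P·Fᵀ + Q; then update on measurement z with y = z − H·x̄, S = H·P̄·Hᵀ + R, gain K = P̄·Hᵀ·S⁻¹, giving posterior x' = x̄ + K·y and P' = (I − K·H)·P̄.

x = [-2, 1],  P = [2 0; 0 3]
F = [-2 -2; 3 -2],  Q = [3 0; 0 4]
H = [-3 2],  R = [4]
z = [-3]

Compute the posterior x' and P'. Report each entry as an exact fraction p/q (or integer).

x̄ = F·x = [2, -8]
P̄ = F·P·Fᵀ + Q = [23 0; 0 34]
y = z − H·x̄ = [19]
S = H·P̄·Hᵀ + R = [347]
K = P̄·Hᵀ·S⁻¹ = [-69/347; 68/347]
x' = x̄ + K·y = [-617/347, -1484/347]
P' = (I − K·H)·P̄ = [3220/347 4692/347; 4692/347 7174/347]

x' = [-617/347, -1484/347]
P' = [3220/347 4692/347; 4692/347 7174/347]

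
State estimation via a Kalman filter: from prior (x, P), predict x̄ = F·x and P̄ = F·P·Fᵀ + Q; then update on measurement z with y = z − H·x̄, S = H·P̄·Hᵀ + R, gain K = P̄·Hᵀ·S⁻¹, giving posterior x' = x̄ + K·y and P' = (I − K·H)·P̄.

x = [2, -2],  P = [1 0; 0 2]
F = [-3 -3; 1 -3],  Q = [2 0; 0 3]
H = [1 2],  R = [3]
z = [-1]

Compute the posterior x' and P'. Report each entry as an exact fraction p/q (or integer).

x' = [-1003/180, 437/180]
P' = [1739/180 -781/180; -781/180 479/180]

x̄ = F·x = [0, 8]
P̄ = F·P·Fᵀ + Q = [29 15; 15 22]
y = z − H·x̄ = [-17]
S = H·P̄·Hᵀ + R = [180]
K = P̄·Hᵀ·S⁻¹ = [59/180; 59/180]
x' = x̄ + K·y = [-1003/180, 437/180]
P' = (I − K·H)·P̄ = [1739/180 -781/180; -781/180 479/180]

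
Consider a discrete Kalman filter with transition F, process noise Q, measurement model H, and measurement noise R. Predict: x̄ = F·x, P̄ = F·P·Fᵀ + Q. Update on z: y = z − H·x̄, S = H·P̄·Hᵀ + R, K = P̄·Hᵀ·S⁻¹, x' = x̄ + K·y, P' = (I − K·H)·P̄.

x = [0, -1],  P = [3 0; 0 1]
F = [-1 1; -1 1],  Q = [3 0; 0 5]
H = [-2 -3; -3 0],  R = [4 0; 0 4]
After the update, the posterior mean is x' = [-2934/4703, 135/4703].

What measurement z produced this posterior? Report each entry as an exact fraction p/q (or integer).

z = [1, 2]

x̄ = F·x = [-1, -1]
P̄ = F·P·Fᵀ + Q = [7 4; 4 9]
S = H·P̄·Hᵀ + R = [161 78; 78 67]
K = P̄·Hᵀ·S⁻¹ = [-104/4703 -1353/4703; -1409/4703 798/4703]
x' − x̄ = [1769/4703, 4838/4703] = K·y
y = (KᵀK)⁻¹·Kᵀ·(x' − x̄) = [-4, -1]
z = y + H·x̄ = [-4, -1] + [5, 3] = [1, 2]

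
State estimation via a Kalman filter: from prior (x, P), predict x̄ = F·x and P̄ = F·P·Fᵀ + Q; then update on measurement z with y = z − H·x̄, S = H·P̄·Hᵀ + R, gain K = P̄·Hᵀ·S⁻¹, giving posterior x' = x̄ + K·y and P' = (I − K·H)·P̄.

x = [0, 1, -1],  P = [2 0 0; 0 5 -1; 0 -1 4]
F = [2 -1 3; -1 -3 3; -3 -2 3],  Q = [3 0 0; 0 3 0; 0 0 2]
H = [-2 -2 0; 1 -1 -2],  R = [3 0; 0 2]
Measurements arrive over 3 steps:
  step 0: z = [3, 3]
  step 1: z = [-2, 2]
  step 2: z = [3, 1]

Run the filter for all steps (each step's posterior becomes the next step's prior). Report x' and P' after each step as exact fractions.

step 0: x̄ = F·x = [-4, -6, -5]
step 0: P̄ = F·P·Fᵀ + Q = [58 59 43; 59 104 87; 43 87 88]
step 0: y = z − H·x̄ = [-17, -9]
step 0: S = H·P̄·Hᵀ + R = [1123 612; 612 574]
step 0: K = P̄·Hᵀ·S⁻¹ = [-40536/135029 45507/270058; -26548/135029 -46425/270058; -7300/135029 -43970/135029]
step 0: x' = x̄ + K·y = [-111571/270058, -299891/270058, -155315/135029]
step 0: P' = (I − K·H)·P̄ = [651625/270058 -530017/270058 272657/135029; -530017/270058 609661/270058 -261707/135029; 272657/135029 -261707/135029 311152/135029]
step 1: x̄ = F·x = [-855141/270058, 39677/135029, 2605/270058]
step 1: P̄ = F·P·Fᵀ + Q = [21431391/270058 8346732/135029 6515109/270058; 8346732/135029 7759475/135029 3345416/135029; 6515109/270058 3345416/135029 4549233/270058]
step 1: y = z − H·x̄ = [-1045845/135029, 1479821/270058]
step 1: S = H·P̄·Hᵀ + R = [141079625/135029 20499441/135029; 20499441/135029 23003353/270058]
step 1: K = P̄·Hᵀ·S⁻¹ = [-5236002396/17809879747 2911990215/17809879747; -3634432448/17809879747 -2973488538/17809879747; -841783856/17809879747 -5680041247/17809879747]
step 1: x' = x̄ + K·y = [116122266/17809879747, 17089515670/17809879747, -24432894814/17809879747]
step 1: P' = (I − K·H)·P̄ = [24416616129/17809879747 -16562612535/17809879747 17577624117/17809879747; -16562612535/17809879747 22014261207/17809879747 -16314948333/17809879747; 17577624117/17809879747 -16314948333/17809879747 22626327472/17809879747]
step 2: x̄ = F·x = [-90155955580/17809879747, -11334850338/1619079977, -107826082580/17809879747]
step 2: P̄ = F·P·Fᵀ + Q = [751818941754/17809879747 50197437603/1619079977 211830048069/17809879747; 50197437603/1619079977 51676291233/1619079977 23688760053/1619079977; 211830048069/17809879747 23688760053/1619079977 227694092201/17809879747]
step 2: y = z − H·x̄ = [-376248979355/17809879747, -232369683551/17809879747]
step 2: S = H·P̄·Hᵀ + R = [9751836729573/17809879747 1522866158226/17809879747; 1522866158226/17809879747 1357295896405/17809879747]
step 2: K = P̄·Hᵀ·S⁻¹ = [-59866787047708/204324917680029 11149048356021/68108305893343; -13872341281368/68108305893343 -11402859382392/68108305893343; -9632503654544/204324917680029 -21694661663068/68108305893343]
step 2: x' = x̄ + K·y = [-205975180380019/204324917680029, -34971539900286/68108305893343, -184380289408568/204324917680029]
step 2: P' = (I − K·H)·P̄ = [93140510836145/68108305893343 -63207117312291/68108305893343 67024765718197/68108305893343; -63207117312291/68108305893343 84015629234343/68108305893343 -62208513890925/68108305893343; 67024765718197/68108305893343 -62208513890925/68108305893343 86311301467629/68108305893343]

step 0: x' = [-111571/270058, -299891/270058, -155315/135029], P' = [651625/270058 -530017/270058 272657/135029; -530017/270058 609661/270058 -261707/135029; 272657/135029 -261707/135029 311152/135029]
step 1: x' = [116122266/17809879747, 17089515670/17809879747, -24432894814/17809879747], P' = [24416616129/17809879747 -16562612535/17809879747 17577624117/17809879747; -16562612535/17809879747 22014261207/17809879747 -16314948333/17809879747; 17577624117/17809879747 -16314948333/17809879747 22626327472/17809879747]
step 2: x' = [-205975180380019/204324917680029, -34971539900286/68108305893343, -184380289408568/204324917680029], P' = [93140510836145/68108305893343 -63207117312291/68108305893343 67024765718197/68108305893343; -63207117312291/68108305893343 84015629234343/68108305893343 -62208513890925/68108305893343; 67024765718197/68108305893343 -62208513890925/68108305893343 86311301467629/68108305893343]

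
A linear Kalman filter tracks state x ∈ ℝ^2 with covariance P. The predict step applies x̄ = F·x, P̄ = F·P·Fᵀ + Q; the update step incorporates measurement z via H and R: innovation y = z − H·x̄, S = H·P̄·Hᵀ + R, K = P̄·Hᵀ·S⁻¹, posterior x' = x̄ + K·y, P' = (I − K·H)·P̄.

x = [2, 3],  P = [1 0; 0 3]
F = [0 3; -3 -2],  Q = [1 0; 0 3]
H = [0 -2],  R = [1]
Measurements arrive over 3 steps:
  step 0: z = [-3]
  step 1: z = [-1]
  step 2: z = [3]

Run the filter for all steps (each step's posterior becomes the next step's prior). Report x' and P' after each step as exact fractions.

step 0: x̄ = F·x = [9, -12]
step 0: P̄ = F·P·Fᵀ + Q = [28 -18; -18 24]
step 0: y = z − H·x̄ = [-27]
step 0: S = H·P̄·Hᵀ + R = [97]
step 0: K = P̄·Hᵀ·S⁻¹ = [36/97; -48/97]
step 0: x' = x̄ + K·y = [-99/97, 132/97]
step 0: P' = (I − K·H)·P̄ = [1420/97 -18/97; -18/97 24/97]
step 1: x̄ = F·x = [396/97, 33/97]
step 1: P̄ = F·P·Fᵀ + Q = [313/97 18/97; 18/97 12951/97]
step 1: y = z − H·x̄ = [-31/97]
step 1: S = H·P̄·Hᵀ + R = [51901/97]
step 1: K = P̄·Hᵀ·S⁻¹ = [-36/51901; -25902/51901]
step 1: x' = x̄ + K·y = [211896/51901, 25935/51901]
step 1: P' = (I − K·H)·P̄ = [167461/51901 18/51901; 18/51901 12951/51901]
step 2: x̄ = F·x = [77805/51901, -687558/51901]
step 2: P̄ = F·P·Fᵀ + Q = [168460/51901 -77868/51901; -77868/51901 1714872/51901]
step 2: y = z − H·x̄ = [-1219413/51901]
step 2: S = H·P̄·Hᵀ + R = [6911389/51901]
step 2: K = P̄·Hᵀ·S⁻¹ = [155736/6911389; -3429744/6911389]
step 2: x' = x̄ + K·y = [6701877/6911389, -10976790/6911389]
step 2: P' = (I − K·H)·P̄ = [21965644/6911389 -77868/6911389; -77868/6911389 1714872/6911389]

step 0: x' = [-99/97, 132/97], P' = [1420/97 -18/97; -18/97 24/97]
step 1: x' = [211896/51901, 25935/51901], P' = [167461/51901 18/51901; 18/51901 12951/51901]
step 2: x' = [6701877/6911389, -10976790/6911389], P' = [21965644/6911389 -77868/6911389; -77868/6911389 1714872/6911389]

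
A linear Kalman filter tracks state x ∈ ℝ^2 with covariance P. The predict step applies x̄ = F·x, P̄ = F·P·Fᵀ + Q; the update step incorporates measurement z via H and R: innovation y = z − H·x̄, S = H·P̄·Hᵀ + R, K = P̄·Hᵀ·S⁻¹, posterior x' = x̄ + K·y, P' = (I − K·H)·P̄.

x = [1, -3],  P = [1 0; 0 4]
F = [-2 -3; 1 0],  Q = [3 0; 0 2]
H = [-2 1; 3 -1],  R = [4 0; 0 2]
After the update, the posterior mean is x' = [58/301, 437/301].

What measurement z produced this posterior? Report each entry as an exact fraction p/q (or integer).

x̄ = F·x = [7, 1]
P̄ = F·P·Fᵀ + Q = [43 -2; -2 3]
S = H·P̄·Hᵀ + R = [187 -271; -271 404]
K = P̄·Hᵀ·S⁻¹ = [-51/2107 649/2107; 389/2107 214/2107]
x' − x̄ = [-2049/301, 136/301] = K·y
y = (KᵀK)⁻¹·Kᵀ·(x' − x̄) = [14, -21]
z = y + H·x̄ = [14, -21] + [-13, 20] = [1, -1]

z = [1, -1]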